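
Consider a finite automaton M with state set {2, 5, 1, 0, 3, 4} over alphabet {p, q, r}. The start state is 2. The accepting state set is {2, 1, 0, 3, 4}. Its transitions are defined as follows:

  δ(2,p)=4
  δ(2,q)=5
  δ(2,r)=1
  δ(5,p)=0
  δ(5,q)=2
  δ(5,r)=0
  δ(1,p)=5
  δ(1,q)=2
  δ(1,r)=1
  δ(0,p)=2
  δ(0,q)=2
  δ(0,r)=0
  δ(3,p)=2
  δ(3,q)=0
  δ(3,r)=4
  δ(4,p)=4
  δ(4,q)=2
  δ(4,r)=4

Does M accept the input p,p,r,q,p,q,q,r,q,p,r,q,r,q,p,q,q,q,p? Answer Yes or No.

Yes

2 → 4 → 4 → 4 → 2 → 4 → 2 → 5 → 0 → 2 → 4 → 4 → 2 → 1 → 2 → 4 → 2 → 5 → 2 → 4
End state 4 is accepting.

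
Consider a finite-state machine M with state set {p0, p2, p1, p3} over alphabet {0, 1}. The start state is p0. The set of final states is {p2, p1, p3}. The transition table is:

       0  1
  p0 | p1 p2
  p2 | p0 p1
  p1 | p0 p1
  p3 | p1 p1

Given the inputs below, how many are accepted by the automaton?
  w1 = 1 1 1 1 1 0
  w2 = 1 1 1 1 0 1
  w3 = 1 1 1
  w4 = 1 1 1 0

2

w1: Trace: p0 -1-> p2 -1-> p1 -1-> p1 -1-> p1 -1-> p1 -0-> p0  → end p0, rejected
w2: Trace: p0 -1-> p2 -1-> p1 -1-> p1 -1-> p1 -0-> p0 -1-> p2  → end p2, accepted
w3: Trace: p0 -1-> p2 -1-> p1 -1-> p1  → end p1, accepted
w4: Trace: p0 -1-> p2 -1-> p1 -1-> p1 -0-> p0  → end p0, rejected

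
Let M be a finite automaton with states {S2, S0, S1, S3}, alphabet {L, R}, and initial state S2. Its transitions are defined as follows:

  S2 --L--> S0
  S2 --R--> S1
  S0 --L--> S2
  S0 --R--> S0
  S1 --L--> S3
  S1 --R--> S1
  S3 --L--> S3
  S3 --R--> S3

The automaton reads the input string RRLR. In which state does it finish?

S2 → S1 → S1 → S3 → S3

S3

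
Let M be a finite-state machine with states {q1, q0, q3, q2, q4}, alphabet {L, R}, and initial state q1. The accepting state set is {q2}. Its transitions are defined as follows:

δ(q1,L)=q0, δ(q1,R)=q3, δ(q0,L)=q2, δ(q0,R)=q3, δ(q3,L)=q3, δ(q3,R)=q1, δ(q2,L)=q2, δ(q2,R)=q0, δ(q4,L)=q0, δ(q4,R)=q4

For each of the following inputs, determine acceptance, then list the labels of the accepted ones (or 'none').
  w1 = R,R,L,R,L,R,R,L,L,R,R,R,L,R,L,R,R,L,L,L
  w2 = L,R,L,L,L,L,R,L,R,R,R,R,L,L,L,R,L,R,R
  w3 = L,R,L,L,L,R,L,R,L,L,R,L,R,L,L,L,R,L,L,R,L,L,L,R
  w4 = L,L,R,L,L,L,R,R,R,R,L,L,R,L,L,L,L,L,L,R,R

w1: Trace: q1 -R-> q3 -R-> q1 -L-> q0 -R-> q3 -L-> q3 -R-> q1 -R-> q3 -L-> q3 -L-> q3 -R-> q1 -R-> q3 -R-> q1 -L-> q0 -R-> q3 -L-> q3 -R-> q1 -R-> q3 -L-> q3 -L-> q3 -L-> q3  → end q3, rejected
w2: Trace: q1 -L-> q0 -R-> q3 -L-> q3 -L-> q3 -L-> q3 -L-> q3 -R-> q1 -L-> q0 -R-> q3 -R-> q1 -R-> q3 -R-> q1 -L-> q0 -L-> q2 -L-> q2 -R-> q0 -L-> q2 -R-> q0 -R-> q3  → end q3, rejected
w3: Trace: q1 -L-> q0 -R-> q3 -L-> q3 -L-> q3 -L-> q3 -R-> q1 -L-> q0 -R-> q3 -L-> q3 -L-> q3 -R-> q1 -L-> q0 -R-> q3 -L-> q3 -L-> q3 -L-> q3 -R-> q1 -L-> q0 -L-> q2 -R-> q0 -L-> q2 -L-> q2 -L-> q2 -R-> q0  → end q0, rejected
w4: Trace: q1 -L-> q0 -L-> q2 -R-> q0 -L-> q2 -L-> q2 -L-> q2 -R-> q0 -R-> q3 -R-> q1 -R-> q3 -L-> q3 -L-> q3 -R-> q1 -L-> q0 -L-> q2 -L-> q2 -L-> q2 -L-> q2 -L-> q2 -R-> q0 -R-> q3  → end q3, rejected

none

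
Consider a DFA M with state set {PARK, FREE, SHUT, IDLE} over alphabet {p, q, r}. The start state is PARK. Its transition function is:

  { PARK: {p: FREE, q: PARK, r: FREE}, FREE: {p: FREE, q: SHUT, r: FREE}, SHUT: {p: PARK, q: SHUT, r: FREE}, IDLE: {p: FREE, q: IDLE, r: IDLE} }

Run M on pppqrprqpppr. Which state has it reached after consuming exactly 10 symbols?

FREE

PARK → FREE → FREE → FREE → SHUT → FREE → FREE → FREE → SHUT → PARK → FREE
After 10 symbols: FREE.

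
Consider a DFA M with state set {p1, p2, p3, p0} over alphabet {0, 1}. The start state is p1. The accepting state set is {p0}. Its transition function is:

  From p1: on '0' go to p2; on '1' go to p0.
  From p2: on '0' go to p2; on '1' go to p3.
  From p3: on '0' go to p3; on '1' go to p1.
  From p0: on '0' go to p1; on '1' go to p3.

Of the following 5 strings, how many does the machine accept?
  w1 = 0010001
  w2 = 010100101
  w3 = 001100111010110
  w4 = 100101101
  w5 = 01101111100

w1:
  start at p1
  read '0': p1 → p2
  read '0': p2 → p2
  read '1': p2 → p3
  read '0': p3 → p3
  read '0': p3 → p3
  read '0': p3 → p3
  read '1': p3 → p1
  end p1, rejected
w2:
  start at p1
  read '0': p1 → p2
  read '1': p2 → p3
  read '0': p3 → p3
  read '1': p3 → p1
  read '0': p1 → p2
  read '0': p2 → p2
  read '1': p2 → p3
  read '0': p3 → p3
  read '1': p3 → p1
  end p1, rejected
w3:
  start at p1
  read '0': p1 → p2
  read '0': p2 → p2
  read '1': p2 → p3
  read '1': p3 → p1
  read '0': p1 → p2
  read '0': p2 → p2
  read '1': p2 → p3
  read '1': p3 → p1
  read '1': p1 → p0
  read '0': p0 → p1
  read '1': p1 → p0
  read '0': p0 → p1
  read '1': p1 → p0
  read '1': p0 → p3
  read '0': p3 → p3
  end p3, rejected
w4:
  start at p1
  read '1': p1 → p0
  read '0': p0 → p1
  read '0': p1 → p2
  read '1': p2 → p3
  read '0': p3 → p3
  read '1': p3 → p1
  read '1': p1 → p0
  read '0': p0 → p1
  read '1': p1 → p0
  end p0, accepted
w5:
  start at p1
  read '0': p1 → p2
  read '1': p2 → p3
  read '1': p3 → p1
  read '0': p1 → p2
  read '1': p2 → p3
  read '1': p3 → p1
  read '1': p1 → p0
  read '1': p0 → p3
  read '1': p3 → p1
  read '0': p1 → p2
  read '0': p2 → p2
  end p2, rejected

1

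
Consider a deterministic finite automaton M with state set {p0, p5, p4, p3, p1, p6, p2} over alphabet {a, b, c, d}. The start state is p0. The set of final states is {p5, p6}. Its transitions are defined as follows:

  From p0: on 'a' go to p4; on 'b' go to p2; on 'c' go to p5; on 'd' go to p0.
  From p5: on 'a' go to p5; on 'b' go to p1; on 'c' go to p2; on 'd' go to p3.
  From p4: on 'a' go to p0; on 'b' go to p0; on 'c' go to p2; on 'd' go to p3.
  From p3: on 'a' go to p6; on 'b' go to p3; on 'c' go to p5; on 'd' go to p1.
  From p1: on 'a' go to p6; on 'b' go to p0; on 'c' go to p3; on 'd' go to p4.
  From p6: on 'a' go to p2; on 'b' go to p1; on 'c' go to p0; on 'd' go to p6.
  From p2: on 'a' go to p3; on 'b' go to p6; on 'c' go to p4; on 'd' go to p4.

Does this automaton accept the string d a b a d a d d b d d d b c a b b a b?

Trace: p0 -d-> p0 -a-> p4 -b-> p0 -a-> p4 -d-> p3 -a-> p6 -d-> p6 -d-> p6 -b-> p1 -d-> p4 -d-> p3 -d-> p1 -b-> p0 -c-> p5 -a-> p5 -b-> p1 -b-> p0 -a-> p4 -b-> p0
End state p0 is not accepting.

No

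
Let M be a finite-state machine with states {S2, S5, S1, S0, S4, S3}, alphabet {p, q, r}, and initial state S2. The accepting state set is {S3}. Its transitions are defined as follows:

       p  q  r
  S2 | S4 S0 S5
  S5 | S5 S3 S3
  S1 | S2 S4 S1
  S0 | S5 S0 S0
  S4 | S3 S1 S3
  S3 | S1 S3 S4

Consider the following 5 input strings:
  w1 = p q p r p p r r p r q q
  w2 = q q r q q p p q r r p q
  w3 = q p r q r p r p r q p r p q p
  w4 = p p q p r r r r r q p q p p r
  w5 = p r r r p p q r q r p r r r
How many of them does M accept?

1

w1: Trace: S2 -p-> S4 -q-> S1 -p-> S2 -r-> S5 -p-> S5 -p-> S5 -r-> S3 -r-> S4 -p-> S3 -r-> S4 -q-> S1 -q-> S4  → end S4, rejected
w2: Trace: S2 -q-> S0 -q-> S0 -r-> S0 -q-> S0 -q-> S0 -p-> S5 -p-> S5 -q-> S3 -r-> S4 -r-> S3 -p-> S1 -q-> S4  → end S4, rejected
w3: Trace: S2 -q-> S0 -p-> S5 -r-> S3 -q-> S3 -r-> S4 -p-> S3 -r-> S4 -p-> S3 -r-> S4 -q-> S1 -p-> S2 -r-> S5 -p-> S5 -q-> S3 -p-> S1  → end S1, rejected
w4: Trace: S2 -p-> S4 -p-> S3 -q-> S3 -p-> S1 -r-> S1 -r-> S1 -r-> S1 -r-> S1 -r-> S1 -q-> S4 -p-> S3 -q-> S3 -p-> S1 -p-> S2 -r-> S5  → end S5, rejected
w5: Trace: S2 -p-> S4 -r-> S3 -r-> S4 -r-> S3 -p-> S1 -p-> S2 -q-> S0 -r-> S0 -q-> S0 -r-> S0 -p-> S5 -r-> S3 -r-> S4 -r-> S3  → end S3, accepted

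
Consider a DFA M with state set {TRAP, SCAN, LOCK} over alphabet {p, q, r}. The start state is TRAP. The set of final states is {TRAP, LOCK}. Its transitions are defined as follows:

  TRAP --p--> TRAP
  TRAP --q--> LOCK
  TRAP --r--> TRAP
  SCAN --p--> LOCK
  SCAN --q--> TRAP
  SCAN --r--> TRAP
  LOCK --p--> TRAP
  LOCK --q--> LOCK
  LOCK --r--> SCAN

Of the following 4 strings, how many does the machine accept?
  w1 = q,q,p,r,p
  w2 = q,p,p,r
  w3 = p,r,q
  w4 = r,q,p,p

w1: TRAP → LOCK → LOCK → TRAP → TRAP → TRAP  → end TRAP, accepted
w2: TRAP → LOCK → TRAP → TRAP → TRAP  → end TRAP, accepted
w3: TRAP → TRAP → TRAP → LOCK  → end LOCK, accepted
w4: TRAP → TRAP → LOCK → TRAP → TRAP  → end TRAP, accepted

4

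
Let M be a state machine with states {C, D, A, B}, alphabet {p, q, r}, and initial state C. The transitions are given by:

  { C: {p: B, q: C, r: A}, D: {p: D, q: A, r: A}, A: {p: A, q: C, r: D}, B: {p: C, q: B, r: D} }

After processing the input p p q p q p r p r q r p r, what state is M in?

A

Trace: C -p-> B -p-> C -q-> C -p-> B -q-> B -p-> C -r-> A -p-> A -r-> D -q-> A -r-> D -p-> D -r-> A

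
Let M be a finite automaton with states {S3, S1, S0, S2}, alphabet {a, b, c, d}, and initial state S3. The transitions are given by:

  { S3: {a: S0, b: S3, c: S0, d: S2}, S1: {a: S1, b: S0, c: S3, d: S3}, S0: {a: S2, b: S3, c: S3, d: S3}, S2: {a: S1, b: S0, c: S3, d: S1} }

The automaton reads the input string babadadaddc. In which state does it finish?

S3 → S3 → S0 → S3 → S0 → S3 → S0 → S3 → S0 → S3 → S2 → S3

S3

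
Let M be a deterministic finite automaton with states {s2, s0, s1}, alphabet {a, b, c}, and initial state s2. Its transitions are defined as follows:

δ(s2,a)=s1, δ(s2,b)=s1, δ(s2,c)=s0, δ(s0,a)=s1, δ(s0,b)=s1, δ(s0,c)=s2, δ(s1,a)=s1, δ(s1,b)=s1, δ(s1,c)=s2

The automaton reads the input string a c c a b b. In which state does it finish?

Trace: s2 -a-> s1 -c-> s2 -c-> s0 -a-> s1 -b-> s1 -b-> s1

s1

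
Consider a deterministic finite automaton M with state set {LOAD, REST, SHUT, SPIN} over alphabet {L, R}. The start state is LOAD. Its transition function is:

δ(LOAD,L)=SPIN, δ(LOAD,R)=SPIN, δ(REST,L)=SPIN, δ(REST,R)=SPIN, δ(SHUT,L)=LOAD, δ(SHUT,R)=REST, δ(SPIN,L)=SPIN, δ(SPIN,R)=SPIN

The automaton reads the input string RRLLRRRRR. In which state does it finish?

LOAD → SPIN → SPIN → SPIN → SPIN → SPIN → SPIN → SPIN → SPIN → SPIN

SPIN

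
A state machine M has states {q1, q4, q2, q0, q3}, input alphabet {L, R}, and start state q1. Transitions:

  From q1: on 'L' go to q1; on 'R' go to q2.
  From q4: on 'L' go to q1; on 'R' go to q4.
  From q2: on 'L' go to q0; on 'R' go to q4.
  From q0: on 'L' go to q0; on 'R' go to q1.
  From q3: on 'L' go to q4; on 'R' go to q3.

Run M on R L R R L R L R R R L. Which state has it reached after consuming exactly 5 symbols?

q0

Trace: q1 -R-> q2 -L-> q0 -R-> q1 -R-> q2 -L-> q0
After 5 symbols: q0.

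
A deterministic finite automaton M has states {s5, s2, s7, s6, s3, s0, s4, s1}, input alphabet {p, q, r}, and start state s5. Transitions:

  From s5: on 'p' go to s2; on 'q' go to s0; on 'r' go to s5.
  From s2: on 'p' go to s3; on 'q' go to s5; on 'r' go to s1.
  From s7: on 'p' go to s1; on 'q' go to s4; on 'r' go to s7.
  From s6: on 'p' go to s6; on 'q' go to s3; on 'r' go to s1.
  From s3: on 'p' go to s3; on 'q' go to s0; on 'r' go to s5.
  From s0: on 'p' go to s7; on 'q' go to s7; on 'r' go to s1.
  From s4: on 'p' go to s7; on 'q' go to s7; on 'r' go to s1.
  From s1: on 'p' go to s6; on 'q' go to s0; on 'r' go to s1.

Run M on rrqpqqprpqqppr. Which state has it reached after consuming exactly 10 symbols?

s3

Trace: s5 -r-> s5 -r-> s5 -q-> s0 -p-> s7 -q-> s4 -q-> s7 -p-> s1 -r-> s1 -p-> s6 -q-> s3
After 10 symbols: s3.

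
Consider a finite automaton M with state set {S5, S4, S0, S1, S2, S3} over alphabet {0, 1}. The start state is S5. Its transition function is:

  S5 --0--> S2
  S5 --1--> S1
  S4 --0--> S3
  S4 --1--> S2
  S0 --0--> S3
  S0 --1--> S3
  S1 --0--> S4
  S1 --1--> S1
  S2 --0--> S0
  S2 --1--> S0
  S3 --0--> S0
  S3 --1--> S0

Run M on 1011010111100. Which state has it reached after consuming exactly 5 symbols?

S5 → S1 → S4 → S2 → S0 → S3
After 5 symbols: S3.

S3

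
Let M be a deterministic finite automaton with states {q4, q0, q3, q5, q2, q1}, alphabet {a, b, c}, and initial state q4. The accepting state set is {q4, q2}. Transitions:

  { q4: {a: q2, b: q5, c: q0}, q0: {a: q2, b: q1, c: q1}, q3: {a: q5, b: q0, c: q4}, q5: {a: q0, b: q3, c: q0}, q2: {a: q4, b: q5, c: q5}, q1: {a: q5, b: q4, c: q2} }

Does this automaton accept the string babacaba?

Trace: q4 -b-> q5 -a-> q0 -b-> q1 -a-> q5 -c-> q0 -a-> q2 -b-> q5 -a-> q0
End state q0 is not accepting.

No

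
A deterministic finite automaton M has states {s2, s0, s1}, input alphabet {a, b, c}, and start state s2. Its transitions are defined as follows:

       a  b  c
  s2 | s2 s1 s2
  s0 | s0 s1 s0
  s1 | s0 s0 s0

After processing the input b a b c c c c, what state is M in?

s0

s2 → s1 → s0 → s1 → s0 → s0 → s0 → s0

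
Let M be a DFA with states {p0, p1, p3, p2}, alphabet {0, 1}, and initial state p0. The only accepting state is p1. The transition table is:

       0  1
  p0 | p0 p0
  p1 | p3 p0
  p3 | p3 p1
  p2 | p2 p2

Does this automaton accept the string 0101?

Trace: p0 -0-> p0 -1-> p0 -0-> p0 -1-> p0
End state p0 is not accepting.

No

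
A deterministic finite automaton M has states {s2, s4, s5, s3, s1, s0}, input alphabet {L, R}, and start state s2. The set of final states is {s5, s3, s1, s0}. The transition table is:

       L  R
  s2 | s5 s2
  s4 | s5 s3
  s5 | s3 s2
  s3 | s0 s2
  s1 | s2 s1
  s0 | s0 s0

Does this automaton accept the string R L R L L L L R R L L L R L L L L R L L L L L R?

Yes

start at s2
read 'R': s2 → s2
read 'L': s2 → s5
read 'R': s5 → s2
read 'L': s2 → s5
read 'L': s5 → s3
read 'L': s3 → s0
read 'L': s0 → s0
read 'R': s0 → s0
read 'R': s0 → s0
read 'L': s0 → s0
read 'L': s0 → s0
read 'L': s0 → s0
read 'R': s0 → s0
read 'L': s0 → s0
read 'L': s0 → s0
read 'L': s0 → s0
read 'L': s0 → s0
read 'R': s0 → s0
read 'L': s0 → s0
read 'L': s0 → s0
read 'L': s0 → s0
read 'L': s0 → s0
read 'L': s0 → s0
read 'R': s0 → s0
End state s0 is accepting.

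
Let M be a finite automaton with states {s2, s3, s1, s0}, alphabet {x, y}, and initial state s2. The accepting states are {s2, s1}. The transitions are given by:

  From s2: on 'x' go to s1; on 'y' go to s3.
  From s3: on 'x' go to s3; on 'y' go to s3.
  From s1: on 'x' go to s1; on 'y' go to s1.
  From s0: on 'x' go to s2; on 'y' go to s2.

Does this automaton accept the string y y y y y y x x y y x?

Trace: s2 -y-> s3 -y-> s3 -y-> s3 -y-> s3 -y-> s3 -y-> s3 -x-> s3 -x-> s3 -y-> s3 -y-> s3 -x-> s3
End state s3 is not accepting.

No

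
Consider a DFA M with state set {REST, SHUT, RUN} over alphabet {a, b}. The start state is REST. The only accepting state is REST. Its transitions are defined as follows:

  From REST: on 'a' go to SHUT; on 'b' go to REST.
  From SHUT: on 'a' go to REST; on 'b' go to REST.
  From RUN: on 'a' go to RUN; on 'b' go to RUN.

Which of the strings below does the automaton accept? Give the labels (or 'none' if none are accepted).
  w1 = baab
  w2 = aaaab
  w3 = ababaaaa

w1: Trace: REST -b-> REST -a-> SHUT -a-> REST -b-> REST  → end REST, accepted
w2: Trace: REST -a-> SHUT -a-> REST -a-> SHUT -a-> REST -b-> REST  → end REST, accepted
w3: Trace: REST -a-> SHUT -b-> REST -a-> SHUT -b-> REST -a-> SHUT -a-> REST -a-> SHUT -a-> REST  → end REST, accepted

w1, w2, w3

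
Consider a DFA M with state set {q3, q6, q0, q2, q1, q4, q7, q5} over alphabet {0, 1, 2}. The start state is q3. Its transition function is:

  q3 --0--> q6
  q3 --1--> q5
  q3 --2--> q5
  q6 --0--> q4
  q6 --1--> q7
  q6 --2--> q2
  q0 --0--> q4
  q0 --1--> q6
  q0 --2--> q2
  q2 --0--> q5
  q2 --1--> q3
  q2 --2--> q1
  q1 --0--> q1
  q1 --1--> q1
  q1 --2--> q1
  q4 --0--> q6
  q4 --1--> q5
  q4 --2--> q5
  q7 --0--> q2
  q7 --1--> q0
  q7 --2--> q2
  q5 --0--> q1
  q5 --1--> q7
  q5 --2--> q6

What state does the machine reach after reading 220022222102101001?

q1

q3 → q5 → q6 → q4 → q6 → q2 → q1 → q1 → q1 → q1 → q1 → q1 → q1 → q1 → q1 → q1 → q1 → q1 → q1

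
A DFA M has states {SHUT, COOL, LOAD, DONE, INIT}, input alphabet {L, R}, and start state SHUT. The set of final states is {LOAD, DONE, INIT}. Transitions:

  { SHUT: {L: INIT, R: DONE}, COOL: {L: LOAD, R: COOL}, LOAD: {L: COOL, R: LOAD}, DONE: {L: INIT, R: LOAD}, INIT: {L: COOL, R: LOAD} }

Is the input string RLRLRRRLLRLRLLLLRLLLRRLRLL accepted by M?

Yes

start at SHUT
read 'R': SHUT → DONE
read 'L': DONE → INIT
read 'R': INIT → LOAD
read 'L': LOAD → COOL
read 'R': COOL → COOL
read 'R': COOL → COOL
read 'R': COOL → COOL
read 'L': COOL → LOAD
read 'L': LOAD → COOL
read 'R': COOL → COOL
read 'L': COOL → LOAD
read 'R': LOAD → LOAD
read 'L': LOAD → COOL
read 'L': COOL → LOAD
read 'L': LOAD → COOL
read 'L': COOL → LOAD
read 'R': LOAD → LOAD
read 'L': LOAD → COOL
read 'L': COOL → LOAD
read 'L': LOAD → COOL
read 'R': COOL → COOL
read 'R': COOL → COOL
read 'L': COOL → LOAD
read 'R': LOAD → LOAD
read 'L': LOAD → COOL
read 'L': COOL → LOAD
End state LOAD is accepting.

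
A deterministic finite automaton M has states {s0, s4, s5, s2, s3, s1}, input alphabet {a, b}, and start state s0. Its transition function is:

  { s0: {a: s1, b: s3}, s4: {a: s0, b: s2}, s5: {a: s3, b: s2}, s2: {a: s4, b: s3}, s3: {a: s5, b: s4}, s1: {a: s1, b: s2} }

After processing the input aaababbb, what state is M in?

s4

Trace: s0 -a-> s1 -a-> s1 -a-> s1 -b-> s2 -a-> s4 -b-> s2 -b-> s3 -b-> s4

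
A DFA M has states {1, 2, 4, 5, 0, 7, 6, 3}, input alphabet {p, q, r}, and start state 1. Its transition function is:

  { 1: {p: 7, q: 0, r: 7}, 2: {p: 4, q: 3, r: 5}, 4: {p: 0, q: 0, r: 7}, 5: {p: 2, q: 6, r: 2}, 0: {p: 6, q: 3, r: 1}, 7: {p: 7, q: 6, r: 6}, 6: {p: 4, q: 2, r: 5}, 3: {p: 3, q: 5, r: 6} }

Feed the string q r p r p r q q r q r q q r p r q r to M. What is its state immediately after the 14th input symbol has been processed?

start at 1
read 'q': 1 → 0
read 'r': 0 → 1
read 'p': 1 → 7
read 'r': 7 → 6
read 'p': 6 → 4
read 'r': 4 → 7
read 'q': 7 → 6
read 'q': 6 → 2
read 'r': 2 → 5
read 'q': 5 → 6
read 'r': 6 → 5
read 'q': 5 → 6
read 'q': 6 → 2
read 'r': 2 → 5
After 14 symbols: 5.

5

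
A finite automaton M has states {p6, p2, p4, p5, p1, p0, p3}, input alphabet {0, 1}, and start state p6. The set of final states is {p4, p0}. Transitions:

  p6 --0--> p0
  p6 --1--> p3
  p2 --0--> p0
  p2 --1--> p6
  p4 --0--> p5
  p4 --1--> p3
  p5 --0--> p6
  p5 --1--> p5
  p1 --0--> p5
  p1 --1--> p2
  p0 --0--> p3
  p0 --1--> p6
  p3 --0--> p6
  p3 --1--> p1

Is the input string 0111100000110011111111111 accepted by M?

p6 → p0 → p6 → p3 → p1 → p2 → p0 → p3 → p6 → p0 → p3 → p1 → p2 → p0 → p3 → p1 → p2 → p6 → p3 → p1 → p2 → p6 → p3 → p1 → p2 → p6
End state p6 is not accepting.

No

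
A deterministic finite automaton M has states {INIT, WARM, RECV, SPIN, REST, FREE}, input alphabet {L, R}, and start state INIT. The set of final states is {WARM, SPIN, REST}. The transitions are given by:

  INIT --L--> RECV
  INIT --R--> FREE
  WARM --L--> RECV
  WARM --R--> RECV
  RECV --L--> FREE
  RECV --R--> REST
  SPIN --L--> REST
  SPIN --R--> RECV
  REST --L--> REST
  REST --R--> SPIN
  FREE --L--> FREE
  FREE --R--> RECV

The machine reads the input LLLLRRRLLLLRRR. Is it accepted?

Yes

start at INIT
read 'L': INIT → RECV
read 'L': RECV → FREE
read 'L': FREE → FREE
read 'L': FREE → FREE
read 'R': FREE → RECV
read 'R': RECV → REST
read 'R': REST → SPIN
read 'L': SPIN → REST
read 'L': REST → REST
read 'L': REST → REST
read 'L': REST → REST
read 'R': REST → SPIN
read 'R': SPIN → RECV
read 'R': RECV → REST
End state REST is accepting.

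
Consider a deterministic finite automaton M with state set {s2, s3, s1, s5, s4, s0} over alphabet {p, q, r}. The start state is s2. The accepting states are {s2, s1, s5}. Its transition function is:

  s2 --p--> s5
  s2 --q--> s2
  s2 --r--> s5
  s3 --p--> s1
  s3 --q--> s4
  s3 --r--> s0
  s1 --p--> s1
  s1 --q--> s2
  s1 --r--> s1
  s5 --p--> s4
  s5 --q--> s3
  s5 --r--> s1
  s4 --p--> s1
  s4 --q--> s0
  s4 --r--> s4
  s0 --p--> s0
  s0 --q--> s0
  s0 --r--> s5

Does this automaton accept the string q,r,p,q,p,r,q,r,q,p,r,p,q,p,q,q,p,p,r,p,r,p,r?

s2 → s2 → s5 → s4 → s0 → s0 → s5 → s3 → s0 → s0 → s0 → s5 → s4 → s0 → s0 → s0 → s0 → s0 → s0 → s5 → s4 → s4 → s1 → s1
End state s1 is accepting.

Yes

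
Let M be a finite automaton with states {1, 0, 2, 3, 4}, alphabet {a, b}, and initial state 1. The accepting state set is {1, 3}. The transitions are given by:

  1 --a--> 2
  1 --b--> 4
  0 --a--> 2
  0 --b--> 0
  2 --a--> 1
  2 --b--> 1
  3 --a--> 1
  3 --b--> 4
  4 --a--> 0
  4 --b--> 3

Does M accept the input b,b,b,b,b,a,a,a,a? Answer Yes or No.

start at 1
read 'b': 1 → 4
read 'b': 4 → 3
read 'b': 3 → 4
read 'b': 4 → 3
read 'b': 3 → 4
read 'a': 4 → 0
read 'a': 0 → 2
read 'a': 2 → 1
read 'a': 1 → 2
End state 2 is not accepting.

No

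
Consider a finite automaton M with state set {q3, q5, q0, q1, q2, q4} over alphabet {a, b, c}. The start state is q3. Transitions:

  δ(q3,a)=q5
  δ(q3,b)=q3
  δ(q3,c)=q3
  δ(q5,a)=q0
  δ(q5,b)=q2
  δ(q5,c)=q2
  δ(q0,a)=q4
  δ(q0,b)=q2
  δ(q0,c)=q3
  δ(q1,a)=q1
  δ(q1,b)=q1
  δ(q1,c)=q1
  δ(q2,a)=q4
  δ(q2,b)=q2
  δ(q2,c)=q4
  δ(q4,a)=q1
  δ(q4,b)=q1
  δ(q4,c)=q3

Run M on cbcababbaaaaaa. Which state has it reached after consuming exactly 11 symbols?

start at q3
read 'c': q3 → q3
read 'b': q3 → q3
read 'c': q3 → q3
read 'a': q3 → q5
read 'b': q5 → q2
read 'a': q2 → q4
read 'b': q4 → q1
read 'b': q1 → q1
read 'a': q1 → q1
read 'a': q1 → q1
read 'a': q1 → q1
After 11 symbols: q1.

q1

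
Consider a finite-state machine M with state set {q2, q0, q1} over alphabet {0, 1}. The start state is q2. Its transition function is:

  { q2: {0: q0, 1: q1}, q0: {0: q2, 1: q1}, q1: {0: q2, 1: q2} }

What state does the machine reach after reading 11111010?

start at q2
read '1': q2 → q1
read '1': q1 → q2
read '1': q2 → q1
read '1': q1 → q2
read '1': q2 → q1
read '0': q1 → q2
read '1': q2 → q1
read '0': q1 → q2

q2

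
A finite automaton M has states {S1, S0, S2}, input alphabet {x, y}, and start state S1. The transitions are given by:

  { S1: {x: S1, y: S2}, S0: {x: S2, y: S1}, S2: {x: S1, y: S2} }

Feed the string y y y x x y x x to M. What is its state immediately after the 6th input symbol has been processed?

start at S1
read 'y': S1 → S2
read 'y': S2 → S2
read 'y': S2 → S2
read 'x': S2 → S1
read 'x': S1 → S1
read 'y': S1 → S2
After 6 symbols: S2.

S2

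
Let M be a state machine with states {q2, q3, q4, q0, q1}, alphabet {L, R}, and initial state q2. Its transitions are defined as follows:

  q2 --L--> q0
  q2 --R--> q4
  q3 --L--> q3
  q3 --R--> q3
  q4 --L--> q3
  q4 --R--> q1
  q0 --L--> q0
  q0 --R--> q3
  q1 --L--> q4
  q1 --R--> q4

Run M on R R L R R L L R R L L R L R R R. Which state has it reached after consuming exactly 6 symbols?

Trace: q2 -R-> q4 -R-> q1 -L-> q4 -R-> q1 -R-> q4 -L-> q3
After 6 symbols: q3.

q3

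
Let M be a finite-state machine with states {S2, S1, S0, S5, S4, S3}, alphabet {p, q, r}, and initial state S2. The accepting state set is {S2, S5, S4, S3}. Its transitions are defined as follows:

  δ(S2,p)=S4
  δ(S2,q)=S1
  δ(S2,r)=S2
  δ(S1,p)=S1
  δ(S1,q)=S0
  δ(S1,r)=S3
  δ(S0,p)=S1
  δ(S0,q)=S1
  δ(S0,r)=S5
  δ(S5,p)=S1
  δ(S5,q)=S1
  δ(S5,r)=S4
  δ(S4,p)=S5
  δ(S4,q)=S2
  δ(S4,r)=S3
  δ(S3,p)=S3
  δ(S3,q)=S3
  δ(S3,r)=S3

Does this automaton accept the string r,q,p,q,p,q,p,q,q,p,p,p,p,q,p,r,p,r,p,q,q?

Yes

start at S2
read 'r': S2 → S2
read 'q': S2 → S1
read 'p': S1 → S1
read 'q': S1 → S0
read 'p': S0 → S1
read 'q': S1 → S0
read 'p': S0 → S1
read 'q': S1 → S0
read 'q': S0 → S1
read 'p': S1 → S1
read 'p': S1 → S1
read 'p': S1 → S1
read 'p': S1 → S1
read 'q': S1 → S0
read 'p': S0 → S1
read 'r': S1 → S3
read 'p': S3 → S3
read 'r': S3 → S3
read 'p': S3 → S3
read 'q': S3 → S3
read 'q': S3 → S3
End state S3 is accepting.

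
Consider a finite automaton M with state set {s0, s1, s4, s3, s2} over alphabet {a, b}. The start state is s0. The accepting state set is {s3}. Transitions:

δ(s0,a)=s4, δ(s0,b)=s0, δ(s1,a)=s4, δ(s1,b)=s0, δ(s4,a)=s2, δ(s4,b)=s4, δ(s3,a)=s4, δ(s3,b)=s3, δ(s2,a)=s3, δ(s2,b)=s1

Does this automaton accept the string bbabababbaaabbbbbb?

Trace: s0 -b-> s0 -b-> s0 -a-> s4 -b-> s4 -a-> s2 -b-> s1 -a-> s4 -b-> s4 -b-> s4 -a-> s2 -a-> s3 -a-> s4 -b-> s4 -b-> s4 -b-> s4 -b-> s4 -b-> s4 -b-> s4
End state s4 is not accepting.

No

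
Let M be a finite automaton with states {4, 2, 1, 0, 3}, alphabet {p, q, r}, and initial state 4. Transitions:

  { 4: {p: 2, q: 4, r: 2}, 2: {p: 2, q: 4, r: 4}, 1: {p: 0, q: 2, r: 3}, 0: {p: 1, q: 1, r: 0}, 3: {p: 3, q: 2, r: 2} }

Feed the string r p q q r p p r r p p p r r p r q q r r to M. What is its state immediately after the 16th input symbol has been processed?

start at 4
read 'r': 4 → 2
read 'p': 2 → 2
read 'q': 2 → 4
read 'q': 4 → 4
read 'r': 4 → 2
read 'p': 2 → 2
read 'p': 2 → 2
read 'r': 2 → 4
read 'r': 4 → 2
read 'p': 2 → 2
read 'p': 2 → 2
read 'p': 2 → 2
read 'r': 2 → 4
read 'r': 4 → 2
read 'p': 2 → 2
read 'r': 2 → 4
After 16 symbols: 4.

4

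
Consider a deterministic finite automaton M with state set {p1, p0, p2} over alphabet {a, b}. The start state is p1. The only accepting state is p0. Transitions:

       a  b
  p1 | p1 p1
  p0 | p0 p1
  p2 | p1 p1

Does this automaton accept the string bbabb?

No

p1 → p1 → p1 → p1 → p1 → p1
End state p1 is not accepting.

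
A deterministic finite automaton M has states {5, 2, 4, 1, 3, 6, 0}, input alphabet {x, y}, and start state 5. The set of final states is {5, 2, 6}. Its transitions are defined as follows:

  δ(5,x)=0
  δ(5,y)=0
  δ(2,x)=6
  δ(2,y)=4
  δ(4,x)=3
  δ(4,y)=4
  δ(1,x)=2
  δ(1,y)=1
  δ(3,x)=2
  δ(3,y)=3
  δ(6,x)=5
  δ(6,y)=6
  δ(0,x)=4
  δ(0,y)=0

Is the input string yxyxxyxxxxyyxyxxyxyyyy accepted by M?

No

5 → 0 → 4 → 4 → 3 → 2 → 4 → 3 → 2 → 6 → 5 → 0 → 0 → 4 → 4 → 3 → 2 → 4 → 3 → 3 → 3 → 3 → 3
End state 3 is not accepting.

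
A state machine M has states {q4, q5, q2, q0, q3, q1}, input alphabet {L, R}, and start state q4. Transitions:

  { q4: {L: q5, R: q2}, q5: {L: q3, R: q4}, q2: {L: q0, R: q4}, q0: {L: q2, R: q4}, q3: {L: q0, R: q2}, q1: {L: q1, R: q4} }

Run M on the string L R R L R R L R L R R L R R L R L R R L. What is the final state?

q0

q4 → q5 → q4 → q2 → q0 → q4 → q2 → q0 → q4 → q5 → q4 → q2 → q0 → q4 → q2 → q0 → q4 → q5 → q4 → q2 → q0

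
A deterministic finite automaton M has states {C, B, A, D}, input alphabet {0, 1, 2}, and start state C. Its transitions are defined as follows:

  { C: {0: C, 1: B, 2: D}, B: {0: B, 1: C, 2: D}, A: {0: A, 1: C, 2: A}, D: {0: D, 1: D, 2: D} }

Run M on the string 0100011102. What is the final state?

D

C → C → B → B → B → B → C → B → C → C → D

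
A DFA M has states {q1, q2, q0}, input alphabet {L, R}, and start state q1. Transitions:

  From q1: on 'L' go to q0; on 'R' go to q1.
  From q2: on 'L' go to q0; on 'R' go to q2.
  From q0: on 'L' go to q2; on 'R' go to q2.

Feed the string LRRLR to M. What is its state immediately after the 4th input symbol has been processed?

start at q1
read 'L': q1 → q0
read 'R': q0 → q2
read 'R': q2 → q2
read 'L': q2 → q0
After 4 symbols: q0.

q0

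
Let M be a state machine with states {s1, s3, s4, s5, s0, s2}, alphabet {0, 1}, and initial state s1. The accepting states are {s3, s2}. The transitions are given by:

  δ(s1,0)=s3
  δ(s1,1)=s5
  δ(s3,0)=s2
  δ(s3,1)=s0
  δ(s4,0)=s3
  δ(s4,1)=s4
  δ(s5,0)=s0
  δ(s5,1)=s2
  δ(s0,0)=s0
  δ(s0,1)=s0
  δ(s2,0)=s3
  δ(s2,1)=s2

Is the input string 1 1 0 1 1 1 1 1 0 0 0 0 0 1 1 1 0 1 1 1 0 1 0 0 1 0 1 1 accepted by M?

s1 → s5 → s2 → s3 → s0 → s0 → s0 → s0 → s0 → s0 → s0 → s0 → s0 → s0 → s0 → s0 → s0 → s0 → s0 → s0 → s0 → s0 → s0 → s0 → s0 → s0 → s0 → s0 → s0
End state s0 is not accepting.

No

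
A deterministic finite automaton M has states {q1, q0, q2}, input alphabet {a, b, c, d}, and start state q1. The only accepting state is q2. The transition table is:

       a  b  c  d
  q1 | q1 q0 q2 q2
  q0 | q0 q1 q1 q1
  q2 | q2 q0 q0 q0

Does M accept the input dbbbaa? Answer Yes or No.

No

Trace: q1 -d-> q2 -b-> q0 -b-> q1 -b-> q0 -a-> q0 -a-> q0
End state q0 is not accepting.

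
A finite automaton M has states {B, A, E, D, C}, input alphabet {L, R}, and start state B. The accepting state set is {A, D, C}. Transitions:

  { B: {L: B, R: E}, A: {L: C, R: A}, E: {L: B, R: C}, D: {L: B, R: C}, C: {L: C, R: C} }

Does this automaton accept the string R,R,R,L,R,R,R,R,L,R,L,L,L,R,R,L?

start at B
read 'R': B → E
read 'R': E → C
read 'R': C → C
read 'L': C → C
read 'R': C → C
read 'R': C → C
read 'R': C → C
read 'R': C → C
read 'L': C → C
read 'R': C → C
read 'L': C → C
read 'L': C → C
read 'L': C → C
read 'R': C → C
read 'R': C → C
read 'L': C → C
End state C is accepting.

Yes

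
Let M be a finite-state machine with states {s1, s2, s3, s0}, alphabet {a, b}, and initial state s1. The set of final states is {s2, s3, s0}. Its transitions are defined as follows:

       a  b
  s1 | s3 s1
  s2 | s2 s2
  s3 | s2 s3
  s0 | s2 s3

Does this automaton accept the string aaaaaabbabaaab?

Yes

s1 → s3 → s2 → s2 → s2 → s2 → s2 → s2 → s2 → s2 → s2 → s2 → s2 → s2 → s2
End state s2 is accepting.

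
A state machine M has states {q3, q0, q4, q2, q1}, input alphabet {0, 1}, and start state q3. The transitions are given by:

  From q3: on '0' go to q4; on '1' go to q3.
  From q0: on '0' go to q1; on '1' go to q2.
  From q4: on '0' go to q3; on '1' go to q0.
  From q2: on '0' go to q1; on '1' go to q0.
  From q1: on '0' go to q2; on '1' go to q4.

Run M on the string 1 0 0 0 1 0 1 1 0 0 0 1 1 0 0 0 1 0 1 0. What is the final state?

q4

q3 → q3 → q4 → q3 → q4 → q0 → q1 → q4 → q0 → q1 → q2 → q1 → q4 → q0 → q1 → q2 → q1 → q4 → q3 → q3 → q4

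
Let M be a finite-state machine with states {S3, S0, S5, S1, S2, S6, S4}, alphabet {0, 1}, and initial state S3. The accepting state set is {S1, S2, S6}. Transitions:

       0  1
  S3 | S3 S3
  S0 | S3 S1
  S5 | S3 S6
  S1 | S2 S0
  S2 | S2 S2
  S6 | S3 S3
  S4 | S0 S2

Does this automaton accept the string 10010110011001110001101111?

No

Trace: S3 -1-> S3 -0-> S3 -0-> S3 -1-> S3 -0-> S3 -1-> S3 -1-> S3 -0-> S3 -0-> S3 -1-> S3 -1-> S3 -0-> S3 -0-> S3 -1-> S3 -1-> S3 -1-> S3 -0-> S3 -0-> S3 -0-> S3 -1-> S3 -1-> S3 -0-> S3 -1-> S3 -1-> S3 -1-> S3 -1-> S3
End state S3 is not accepting.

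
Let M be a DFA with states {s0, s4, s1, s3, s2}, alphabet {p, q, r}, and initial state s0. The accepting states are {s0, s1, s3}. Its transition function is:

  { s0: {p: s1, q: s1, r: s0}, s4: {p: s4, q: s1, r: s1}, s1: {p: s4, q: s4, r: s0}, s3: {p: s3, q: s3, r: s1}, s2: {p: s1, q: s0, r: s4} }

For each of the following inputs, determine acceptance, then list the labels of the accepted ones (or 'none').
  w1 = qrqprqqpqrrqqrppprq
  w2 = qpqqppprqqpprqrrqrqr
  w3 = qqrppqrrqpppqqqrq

w1: s0 → s1 → s0 → s1 → s4 → s1 → s4 → s1 → s4 → s1 → s0 → s0 → s1 → s4 → s1 → s4 → s4 → s4 → s1 → s4  → end s4, rejected
w2: s0 → s1 → s4 → s1 → s4 → s4 → s4 → s4 → s1 → s4 → s1 → s4 → s4 → s1 → s4 → s1 → s0 → s1 → s0 → s1 → s0  → end s0, accepted
w3: s0 → s1 → s4 → s1 → s4 → s4 → s1 → s0 → s0 → s1 → s4 → s4 → s4 → s1 → s4 → s1 → s0 → s1  → end s1, accepted

w2, w3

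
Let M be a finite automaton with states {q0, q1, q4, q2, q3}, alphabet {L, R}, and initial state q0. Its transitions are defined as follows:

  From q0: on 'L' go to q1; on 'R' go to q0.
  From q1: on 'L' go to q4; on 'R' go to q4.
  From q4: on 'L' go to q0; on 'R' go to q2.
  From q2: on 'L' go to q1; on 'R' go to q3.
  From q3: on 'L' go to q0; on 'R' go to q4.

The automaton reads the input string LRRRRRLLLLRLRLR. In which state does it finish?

start at q0
read 'L': q0 → q1
read 'R': q1 → q4
read 'R': q4 → q2
read 'R': q2 → q3
read 'R': q3 → q4
read 'R': q4 → q2
read 'L': q2 → q1
read 'L': q1 → q4
read 'L': q4 → q0
read 'L': q0 → q1
read 'R': q1 → q4
read 'L': q4 → q0
read 'R': q0 → q0
read 'L': q0 → q1
read 'R': q1 → q4

q4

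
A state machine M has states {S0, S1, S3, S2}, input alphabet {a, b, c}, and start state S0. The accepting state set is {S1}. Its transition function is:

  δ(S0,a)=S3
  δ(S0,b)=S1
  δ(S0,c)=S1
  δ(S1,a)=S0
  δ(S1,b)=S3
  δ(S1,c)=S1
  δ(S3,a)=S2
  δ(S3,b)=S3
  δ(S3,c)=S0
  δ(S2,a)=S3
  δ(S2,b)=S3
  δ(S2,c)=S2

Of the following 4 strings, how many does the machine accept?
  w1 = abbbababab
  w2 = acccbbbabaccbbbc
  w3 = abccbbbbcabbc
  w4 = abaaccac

1

w1: Trace: S0 -a-> S3 -b-> S3 -b-> S3 -b-> S3 -a-> S2 -b-> S3 -a-> S2 -b-> S3 -a-> S2 -b-> S3  → end S3, rejected
w2: Trace: S0 -a-> S3 -c-> S0 -c-> S1 -c-> S1 -b-> S3 -b-> S3 -b-> S3 -a-> S2 -b-> S3 -a-> S2 -c-> S2 -c-> S2 -b-> S3 -b-> S3 -b-> S3 -c-> S0  → end S0, rejected
w3: Trace: S0 -a-> S3 -b-> S3 -c-> S0 -c-> S1 -b-> S3 -b-> S3 -b-> S3 -b-> S3 -c-> S0 -a-> S3 -b-> S3 -b-> S3 -c-> S0  → end S0, rejected
w4: Trace: S0 -a-> S3 -b-> S3 -a-> S2 -a-> S3 -c-> S0 -c-> S1 -a-> S0 -c-> S1  → end S1, accepted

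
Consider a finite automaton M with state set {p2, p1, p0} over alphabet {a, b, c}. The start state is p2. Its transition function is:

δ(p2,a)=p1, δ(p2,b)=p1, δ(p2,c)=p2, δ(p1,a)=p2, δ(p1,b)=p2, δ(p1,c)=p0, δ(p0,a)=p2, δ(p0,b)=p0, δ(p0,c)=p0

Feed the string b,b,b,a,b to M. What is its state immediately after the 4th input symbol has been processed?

Trace: p2 -b-> p1 -b-> p2 -b-> p1 -a-> p2
After 4 symbols: p2.

p2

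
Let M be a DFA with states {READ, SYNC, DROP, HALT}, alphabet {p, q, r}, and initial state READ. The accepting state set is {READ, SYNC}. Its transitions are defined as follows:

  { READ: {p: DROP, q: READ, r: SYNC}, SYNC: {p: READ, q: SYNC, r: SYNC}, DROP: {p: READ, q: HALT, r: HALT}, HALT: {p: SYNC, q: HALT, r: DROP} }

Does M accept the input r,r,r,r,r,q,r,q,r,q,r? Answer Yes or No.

Trace: READ -r-> SYNC -r-> SYNC -r-> SYNC -r-> SYNC -r-> SYNC -q-> SYNC -r-> SYNC -q-> SYNC -r-> SYNC -q-> SYNC -r-> SYNC
End state SYNC is accepting.

Yes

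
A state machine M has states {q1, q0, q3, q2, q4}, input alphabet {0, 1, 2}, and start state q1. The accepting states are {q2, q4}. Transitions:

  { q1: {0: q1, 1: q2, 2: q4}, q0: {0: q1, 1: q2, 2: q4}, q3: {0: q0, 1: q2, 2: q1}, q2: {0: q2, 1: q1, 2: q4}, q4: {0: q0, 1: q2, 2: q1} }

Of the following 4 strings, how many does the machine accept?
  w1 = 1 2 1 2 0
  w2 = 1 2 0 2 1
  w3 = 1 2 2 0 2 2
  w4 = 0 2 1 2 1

w1: Trace: q1 -1-> q2 -2-> q4 -1-> q2 -2-> q4 -0-> q0  → end q0, rejected
w2: Trace: q1 -1-> q2 -2-> q4 -0-> q0 -2-> q4 -1-> q2  → end q2, accepted
w3: Trace: q1 -1-> q2 -2-> q4 -2-> q1 -0-> q1 -2-> q4 -2-> q1  → end q1, rejected
w4: Trace: q1 -0-> q1 -2-> q4 -1-> q2 -2-> q4 -1-> q2  → end q2, accepted

2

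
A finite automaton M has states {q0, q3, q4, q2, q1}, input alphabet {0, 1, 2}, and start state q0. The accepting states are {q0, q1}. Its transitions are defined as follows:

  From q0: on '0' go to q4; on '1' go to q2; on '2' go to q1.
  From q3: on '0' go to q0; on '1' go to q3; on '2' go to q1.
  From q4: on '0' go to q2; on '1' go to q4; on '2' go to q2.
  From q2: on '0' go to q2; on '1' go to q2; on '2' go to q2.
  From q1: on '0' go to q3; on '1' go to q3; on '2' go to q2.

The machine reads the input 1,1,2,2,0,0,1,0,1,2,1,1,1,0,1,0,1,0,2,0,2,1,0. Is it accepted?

No

q0 → q2 → q2 → q2 → q2 → q2 → q2 → q2 → q2 → q2 → q2 → q2 → q2 → q2 → q2 → q2 → q2 → q2 → q2 → q2 → q2 → q2 → q2 → q2
End state q2 is not accepting.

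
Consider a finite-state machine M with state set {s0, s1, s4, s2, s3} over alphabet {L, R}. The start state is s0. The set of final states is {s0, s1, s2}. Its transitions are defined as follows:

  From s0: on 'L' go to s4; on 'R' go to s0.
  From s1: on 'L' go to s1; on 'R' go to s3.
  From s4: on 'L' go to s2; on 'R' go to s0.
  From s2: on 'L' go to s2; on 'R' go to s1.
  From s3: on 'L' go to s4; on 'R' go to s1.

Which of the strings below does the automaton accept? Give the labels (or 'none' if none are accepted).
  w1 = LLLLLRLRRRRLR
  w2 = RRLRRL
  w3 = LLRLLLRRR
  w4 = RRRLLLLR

w4

w1:
  start at s0
  read 'L': s0 → s4
  read 'L': s4 → s2
  read 'L': s2 → s2
  read 'L': s2 → s2
  read 'L': s2 → s2
  read 'R': s2 → s1
  read 'L': s1 → s1
  read 'R': s1 → s3
  read 'R': s3 → s1
  read 'R': s1 → s3
  read 'R': s3 → s1
  read 'L': s1 → s1
  read 'R': s1 → s3
  end s3, rejected
w2:
  start at s0
  read 'R': s0 → s0
  read 'R': s0 → s0
  read 'L': s0 → s4
  read 'R': s4 → s0
  read 'R': s0 → s0
  read 'L': s0 → s4
  end s4, rejected
w3:
  start at s0
  read 'L': s0 → s4
  read 'L': s4 → s2
  read 'R': s2 → s1
  read 'L': s1 → s1
  read 'L': s1 → s1
  read 'L': s1 → s1
  read 'R': s1 → s3
  read 'R': s3 → s1
  read 'R': s1 → s3
  end s3, rejected
w4:
  start at s0
  read 'R': s0 → s0
  read 'R': s0 → s0
  read 'R': s0 → s0
  read 'L': s0 → s4
  read 'L': s4 → s2
  read 'L': s2 → s2
  read 'L': s2 → s2
  read 'R': s2 → s1
  end s1, accepted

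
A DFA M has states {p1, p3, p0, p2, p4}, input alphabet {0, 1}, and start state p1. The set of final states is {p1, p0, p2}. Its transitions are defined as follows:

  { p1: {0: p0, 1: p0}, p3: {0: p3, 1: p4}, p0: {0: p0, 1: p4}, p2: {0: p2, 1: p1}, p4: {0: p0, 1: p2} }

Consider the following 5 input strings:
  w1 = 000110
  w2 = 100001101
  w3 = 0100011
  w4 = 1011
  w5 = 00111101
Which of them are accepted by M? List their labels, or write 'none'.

w1, w2, w3, w4

w1: p1 → p0 → p0 → p0 → p4 → p2 → p2  → end p2, accepted
w2: p1 → p0 → p0 → p0 → p0 → p0 → p4 → p2 → p2 → p1  → end p1, accepted
w3: p1 → p0 → p4 → p0 → p0 → p0 → p4 → p2  → end p2, accepted
w4: p1 → p0 → p0 → p4 → p2  → end p2, accepted
w5: p1 → p0 → p0 → p4 → p2 → p1 → p0 → p0 → p4  → end p4, rejected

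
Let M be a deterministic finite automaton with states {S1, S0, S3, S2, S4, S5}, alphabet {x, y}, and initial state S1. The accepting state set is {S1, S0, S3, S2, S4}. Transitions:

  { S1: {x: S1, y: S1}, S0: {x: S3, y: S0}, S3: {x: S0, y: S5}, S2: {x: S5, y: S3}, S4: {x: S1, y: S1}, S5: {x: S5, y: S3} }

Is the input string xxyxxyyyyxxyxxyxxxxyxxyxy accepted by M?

Trace: S1 -x-> S1 -x-> S1 -y-> S1 -x-> S1 -x-> S1 -y-> S1 -y-> S1 -y-> S1 -y-> S1 -x-> S1 -x-> S1 -y-> S1 -x-> S1 -x-> S1 -y-> S1 -x-> S1 -x-> S1 -x-> S1 -x-> S1 -y-> S1 -x-> S1 -x-> S1 -y-> S1 -x-> S1 -y-> S1
End state S1 is accepting.

Yes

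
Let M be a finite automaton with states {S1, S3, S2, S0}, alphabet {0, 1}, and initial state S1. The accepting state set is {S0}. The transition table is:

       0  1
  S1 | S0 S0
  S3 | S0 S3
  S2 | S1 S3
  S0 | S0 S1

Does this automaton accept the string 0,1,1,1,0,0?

S1 → S0 → S1 → S0 → S1 → S0 → S0
End state S0 is accepting.

Yes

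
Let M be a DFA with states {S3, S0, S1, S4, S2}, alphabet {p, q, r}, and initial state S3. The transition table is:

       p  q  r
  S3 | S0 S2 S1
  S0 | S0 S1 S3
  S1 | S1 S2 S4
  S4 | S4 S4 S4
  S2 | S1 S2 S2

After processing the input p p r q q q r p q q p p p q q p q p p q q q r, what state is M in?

start at S3
read 'p': S3 → S0
read 'p': S0 → S0
read 'r': S0 → S3
read 'q': S3 → S2
read 'q': S2 → S2
read 'q': S2 → S2
read 'r': S2 → S2
read 'p': S2 → S1
read 'q': S1 → S2
read 'q': S2 → S2
read 'p': S2 → S1
read 'p': S1 → S1
read 'p': S1 → S1
read 'q': S1 → S2
read 'q': S2 → S2
read 'p': S2 → S1
read 'q': S1 → S2
read 'p': S2 → S1
read 'p': S1 → S1
read 'q': S1 → S2
read 'q': S2 → S2
read 'q': S2 → S2
read 'r': S2 → S2

S2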